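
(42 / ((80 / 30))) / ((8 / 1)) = 63 / 32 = 1.97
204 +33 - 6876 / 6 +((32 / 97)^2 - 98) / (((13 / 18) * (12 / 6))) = -976.77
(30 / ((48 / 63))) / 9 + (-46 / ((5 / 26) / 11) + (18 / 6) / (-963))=-33728473 / 12840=-2626.83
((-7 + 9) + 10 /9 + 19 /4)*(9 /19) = 283 /76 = 3.72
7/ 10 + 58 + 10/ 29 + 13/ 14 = 60873/ 1015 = 59.97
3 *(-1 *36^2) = -3888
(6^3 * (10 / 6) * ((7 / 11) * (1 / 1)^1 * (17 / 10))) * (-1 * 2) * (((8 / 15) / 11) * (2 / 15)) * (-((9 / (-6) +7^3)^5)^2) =2628778524624500282249544102431 / 24200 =108627211761342986869815900.00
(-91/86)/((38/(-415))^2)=-15672475/124184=-126.20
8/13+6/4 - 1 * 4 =-49/26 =-1.88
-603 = -603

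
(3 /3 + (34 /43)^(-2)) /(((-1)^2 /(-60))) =-45075 /289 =-155.97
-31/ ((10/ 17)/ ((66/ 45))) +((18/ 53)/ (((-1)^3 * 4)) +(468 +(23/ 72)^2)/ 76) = -37178369923/ 522028800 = -71.22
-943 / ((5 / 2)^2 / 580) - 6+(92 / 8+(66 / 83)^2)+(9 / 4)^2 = -48222561963 / 551120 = -87499.21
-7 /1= -7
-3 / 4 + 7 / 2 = 11 / 4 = 2.75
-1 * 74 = -74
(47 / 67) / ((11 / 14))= 658 / 737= 0.89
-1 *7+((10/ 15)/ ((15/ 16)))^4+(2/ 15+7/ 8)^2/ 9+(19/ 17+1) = -20137652887/ 4461480000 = -4.51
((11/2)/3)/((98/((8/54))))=11/3969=0.00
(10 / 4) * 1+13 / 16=53 / 16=3.31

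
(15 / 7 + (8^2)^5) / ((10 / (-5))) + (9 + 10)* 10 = -7516190123 / 14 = -536870723.07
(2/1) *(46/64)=23/16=1.44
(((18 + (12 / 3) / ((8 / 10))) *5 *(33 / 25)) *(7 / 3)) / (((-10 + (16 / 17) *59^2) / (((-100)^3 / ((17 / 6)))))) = -1062600000 / 27763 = -38273.96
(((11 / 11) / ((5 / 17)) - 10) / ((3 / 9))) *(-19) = 376.20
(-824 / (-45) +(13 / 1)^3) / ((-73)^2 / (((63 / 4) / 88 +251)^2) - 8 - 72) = -27.72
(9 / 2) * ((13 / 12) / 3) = 13 / 8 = 1.62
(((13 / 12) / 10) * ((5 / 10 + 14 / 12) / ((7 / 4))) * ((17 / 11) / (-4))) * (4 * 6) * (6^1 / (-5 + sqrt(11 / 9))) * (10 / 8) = 3315 * sqrt(11) / 32956 + 49725 / 32956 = 1.84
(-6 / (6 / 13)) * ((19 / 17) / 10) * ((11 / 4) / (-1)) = 2717 / 680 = 4.00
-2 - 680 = -682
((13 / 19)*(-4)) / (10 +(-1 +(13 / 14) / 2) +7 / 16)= -5824 / 21071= -0.28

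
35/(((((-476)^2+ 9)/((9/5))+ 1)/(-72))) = -11340/566467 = -0.02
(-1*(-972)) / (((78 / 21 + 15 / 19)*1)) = 129276 / 599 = 215.82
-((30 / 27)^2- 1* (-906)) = -907.23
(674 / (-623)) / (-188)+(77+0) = 4509611 / 58562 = 77.01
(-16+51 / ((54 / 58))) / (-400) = -349 / 3600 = -0.10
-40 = -40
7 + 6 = 13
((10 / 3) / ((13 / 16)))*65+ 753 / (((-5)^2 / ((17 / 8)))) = 198403 / 600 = 330.67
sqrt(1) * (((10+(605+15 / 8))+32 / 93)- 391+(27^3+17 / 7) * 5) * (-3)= -513786709 / 1736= -295960.09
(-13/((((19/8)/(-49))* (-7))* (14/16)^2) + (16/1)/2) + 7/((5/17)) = -12133/665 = -18.25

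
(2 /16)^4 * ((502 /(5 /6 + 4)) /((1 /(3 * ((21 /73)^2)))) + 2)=2146979 /316499968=0.01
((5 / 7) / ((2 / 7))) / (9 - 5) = 5 / 8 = 0.62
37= 37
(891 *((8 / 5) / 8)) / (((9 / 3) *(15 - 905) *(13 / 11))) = -3267 / 57850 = -0.06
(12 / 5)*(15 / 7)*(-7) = -36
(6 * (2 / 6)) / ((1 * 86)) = 1 / 43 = 0.02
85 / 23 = 3.70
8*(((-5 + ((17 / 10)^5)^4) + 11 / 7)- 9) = 28440919846533007656811207 / 87500000000000000000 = 325039.08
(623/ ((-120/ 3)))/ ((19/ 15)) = -1869/ 152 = -12.30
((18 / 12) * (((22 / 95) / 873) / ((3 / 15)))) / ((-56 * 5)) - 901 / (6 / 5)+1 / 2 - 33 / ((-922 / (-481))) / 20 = -17870490741 / 23789444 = -751.19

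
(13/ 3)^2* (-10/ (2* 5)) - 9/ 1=-27.78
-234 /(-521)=234 /521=0.45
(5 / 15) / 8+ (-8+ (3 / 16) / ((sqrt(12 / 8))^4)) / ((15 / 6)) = -25 / 8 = -3.12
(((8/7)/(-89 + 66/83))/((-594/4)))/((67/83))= 110224/1019764053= 0.00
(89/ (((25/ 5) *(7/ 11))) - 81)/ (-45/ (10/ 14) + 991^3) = -58/ 1064483665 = -0.00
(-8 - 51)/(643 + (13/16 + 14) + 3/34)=-0.09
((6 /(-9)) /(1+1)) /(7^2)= -1 /147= -0.01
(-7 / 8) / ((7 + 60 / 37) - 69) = 0.01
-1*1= -1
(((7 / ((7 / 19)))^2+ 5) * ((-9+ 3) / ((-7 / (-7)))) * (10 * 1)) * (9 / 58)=-98820 / 29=-3407.59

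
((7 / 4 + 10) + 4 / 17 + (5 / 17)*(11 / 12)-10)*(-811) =-93265 / 51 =-1828.73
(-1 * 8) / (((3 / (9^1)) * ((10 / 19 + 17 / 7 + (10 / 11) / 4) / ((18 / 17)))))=-1264032 / 158287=-7.99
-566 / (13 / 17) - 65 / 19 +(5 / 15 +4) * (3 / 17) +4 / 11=-742.45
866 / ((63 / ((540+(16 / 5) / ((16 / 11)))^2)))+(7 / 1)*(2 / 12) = 12729374047 / 3150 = 4041071.13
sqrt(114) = 10.68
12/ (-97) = -12/ 97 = -0.12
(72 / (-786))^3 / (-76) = 432 / 42713729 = 0.00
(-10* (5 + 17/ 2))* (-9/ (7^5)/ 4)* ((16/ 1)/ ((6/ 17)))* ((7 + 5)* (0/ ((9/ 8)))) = 0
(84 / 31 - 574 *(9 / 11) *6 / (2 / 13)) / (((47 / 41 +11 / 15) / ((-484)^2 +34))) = -224949651357375 / 98549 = -2282617290.46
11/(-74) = -11/74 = -0.15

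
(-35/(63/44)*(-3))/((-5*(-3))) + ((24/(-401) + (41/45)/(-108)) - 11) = -12042781/1948860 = -6.18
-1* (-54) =54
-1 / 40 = -0.02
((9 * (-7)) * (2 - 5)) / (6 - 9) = -63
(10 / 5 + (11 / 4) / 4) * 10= 215 / 8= 26.88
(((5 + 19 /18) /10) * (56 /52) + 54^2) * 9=3412483 /130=26249.87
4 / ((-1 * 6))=-2 / 3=-0.67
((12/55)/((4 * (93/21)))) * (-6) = -126/1705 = -0.07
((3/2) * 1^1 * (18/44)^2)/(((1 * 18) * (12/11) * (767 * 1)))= 9/539968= 0.00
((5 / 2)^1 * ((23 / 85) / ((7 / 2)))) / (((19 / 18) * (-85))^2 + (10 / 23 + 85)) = 171396 / 7214474365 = 0.00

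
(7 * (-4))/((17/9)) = -252/17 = -14.82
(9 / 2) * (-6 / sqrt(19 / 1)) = -27 * sqrt(19) / 19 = -6.19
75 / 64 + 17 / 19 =2513 / 1216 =2.07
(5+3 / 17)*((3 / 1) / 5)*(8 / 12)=176 / 85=2.07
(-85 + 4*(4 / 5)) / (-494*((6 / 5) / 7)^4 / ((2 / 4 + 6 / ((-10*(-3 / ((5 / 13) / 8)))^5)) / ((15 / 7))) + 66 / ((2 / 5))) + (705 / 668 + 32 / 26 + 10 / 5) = 88828910320482200040693727 / 23469626076041215151085108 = 3.78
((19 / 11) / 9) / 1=19 / 99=0.19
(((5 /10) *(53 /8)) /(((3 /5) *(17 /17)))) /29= 265 /1392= 0.19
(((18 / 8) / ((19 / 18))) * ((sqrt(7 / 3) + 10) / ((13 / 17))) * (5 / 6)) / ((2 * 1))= 765 * sqrt(21) / 1976 + 11475 / 988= 13.39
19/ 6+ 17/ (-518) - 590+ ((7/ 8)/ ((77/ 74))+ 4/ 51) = -340549943/ 581196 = -585.95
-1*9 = -9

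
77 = 77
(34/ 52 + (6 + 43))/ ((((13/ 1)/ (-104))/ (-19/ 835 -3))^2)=263181235712/ 9063925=29036.12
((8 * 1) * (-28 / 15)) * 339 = -5062.40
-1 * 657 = -657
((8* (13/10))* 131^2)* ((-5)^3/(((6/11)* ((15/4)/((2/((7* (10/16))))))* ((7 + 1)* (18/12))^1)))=-78528736/189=-415495.96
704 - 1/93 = 703.99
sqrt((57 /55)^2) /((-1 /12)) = -684 /55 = -12.44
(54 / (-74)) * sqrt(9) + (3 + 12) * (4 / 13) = 1167 / 481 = 2.43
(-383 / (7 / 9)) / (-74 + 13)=3447 / 427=8.07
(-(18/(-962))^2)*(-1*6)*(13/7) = 486/124579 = 0.00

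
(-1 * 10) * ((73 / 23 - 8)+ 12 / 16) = 1875 / 46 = 40.76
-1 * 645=-645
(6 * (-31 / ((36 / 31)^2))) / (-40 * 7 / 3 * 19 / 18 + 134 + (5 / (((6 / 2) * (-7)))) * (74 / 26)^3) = -458155789 / 99629576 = -4.60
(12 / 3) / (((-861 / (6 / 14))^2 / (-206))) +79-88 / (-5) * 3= 2659773259 / 20180405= 131.80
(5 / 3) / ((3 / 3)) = 5 / 3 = 1.67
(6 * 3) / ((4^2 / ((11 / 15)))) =33 / 40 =0.82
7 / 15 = 0.47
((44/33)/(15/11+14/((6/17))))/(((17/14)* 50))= 154/287725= 0.00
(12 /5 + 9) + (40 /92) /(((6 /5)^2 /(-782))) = -224.71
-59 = -59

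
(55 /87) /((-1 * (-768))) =55 /66816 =0.00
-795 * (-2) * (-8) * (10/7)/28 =-31800/49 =-648.98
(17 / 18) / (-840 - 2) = -17 / 15156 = -0.00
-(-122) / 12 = 61 / 6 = 10.17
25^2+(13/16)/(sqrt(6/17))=13*sqrt(102)/96+625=626.37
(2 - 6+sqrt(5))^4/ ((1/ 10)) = 7610 - 3360 * sqrt(5) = 96.81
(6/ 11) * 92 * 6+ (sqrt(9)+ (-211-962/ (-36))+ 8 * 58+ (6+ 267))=856.81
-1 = -1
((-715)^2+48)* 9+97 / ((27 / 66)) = 41415247 / 9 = 4601694.11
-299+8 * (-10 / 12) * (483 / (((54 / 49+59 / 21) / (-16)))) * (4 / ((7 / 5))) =37333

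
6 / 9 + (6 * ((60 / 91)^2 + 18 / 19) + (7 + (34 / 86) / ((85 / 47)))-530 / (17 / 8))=-402380290762 / 1725222135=-233.23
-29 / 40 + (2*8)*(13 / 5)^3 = 280491 / 1000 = 280.49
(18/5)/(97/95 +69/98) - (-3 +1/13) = 1046026/208793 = 5.01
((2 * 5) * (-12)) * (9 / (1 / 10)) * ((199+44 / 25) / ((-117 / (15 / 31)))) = 3613680 / 403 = 8966.95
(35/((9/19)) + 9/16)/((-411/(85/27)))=-911285/1597968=-0.57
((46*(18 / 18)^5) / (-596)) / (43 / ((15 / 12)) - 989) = 115 / 1422354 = 0.00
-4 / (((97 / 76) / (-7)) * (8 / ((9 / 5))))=2394 / 485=4.94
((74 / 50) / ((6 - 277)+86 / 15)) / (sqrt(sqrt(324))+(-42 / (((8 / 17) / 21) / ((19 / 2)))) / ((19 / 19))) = 2368 * sqrt(2) / 44852187910535+14054376 / 44852187910535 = 0.00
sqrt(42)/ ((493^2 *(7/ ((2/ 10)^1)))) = sqrt(42)/ 8506715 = 0.00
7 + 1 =8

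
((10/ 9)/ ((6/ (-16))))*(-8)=640/ 27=23.70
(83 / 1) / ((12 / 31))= 2573 / 12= 214.42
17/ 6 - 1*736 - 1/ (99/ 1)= -145169/ 198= -733.18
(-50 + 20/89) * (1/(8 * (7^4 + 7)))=-2215/857248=-0.00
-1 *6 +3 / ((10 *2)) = -117 / 20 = -5.85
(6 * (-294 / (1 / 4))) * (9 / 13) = -63504 / 13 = -4884.92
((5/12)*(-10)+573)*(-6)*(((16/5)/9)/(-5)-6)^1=4662158/225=20720.70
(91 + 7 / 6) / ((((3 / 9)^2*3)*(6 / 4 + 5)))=553 / 13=42.54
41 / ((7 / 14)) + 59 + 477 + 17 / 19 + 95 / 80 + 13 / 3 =569467 / 912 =624.42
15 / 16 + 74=1199 / 16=74.94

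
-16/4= -4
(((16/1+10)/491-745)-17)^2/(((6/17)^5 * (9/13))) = 161465797179189581/1054488294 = 153122417.86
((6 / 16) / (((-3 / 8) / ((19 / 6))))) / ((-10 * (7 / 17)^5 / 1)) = 26977283 / 1008420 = 26.75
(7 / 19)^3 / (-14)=-49 / 13718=-0.00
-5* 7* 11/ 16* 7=-2695/ 16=-168.44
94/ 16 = 47/ 8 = 5.88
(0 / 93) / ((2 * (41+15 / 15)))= 0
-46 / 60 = -23 / 30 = -0.77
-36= -36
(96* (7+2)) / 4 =216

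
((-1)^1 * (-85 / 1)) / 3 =85 / 3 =28.33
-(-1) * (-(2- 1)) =-1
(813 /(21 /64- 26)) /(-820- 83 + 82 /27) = 1404864 /39923257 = 0.04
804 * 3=2412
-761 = -761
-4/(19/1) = -4/19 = -0.21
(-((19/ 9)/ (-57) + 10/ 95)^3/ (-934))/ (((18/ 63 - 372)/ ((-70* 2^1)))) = 10504375/ 82025006309199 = 0.00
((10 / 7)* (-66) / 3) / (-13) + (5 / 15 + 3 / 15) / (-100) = 82318 / 34125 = 2.41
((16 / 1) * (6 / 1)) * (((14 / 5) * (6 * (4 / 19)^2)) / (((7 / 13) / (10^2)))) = 4792320 / 361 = 13275.12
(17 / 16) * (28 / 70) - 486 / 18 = -1063 / 40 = -26.58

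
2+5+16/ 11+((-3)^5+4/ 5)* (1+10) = -2655.75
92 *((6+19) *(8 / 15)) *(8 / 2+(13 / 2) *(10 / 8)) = 44620 / 3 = 14873.33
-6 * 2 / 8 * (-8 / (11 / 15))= 180 / 11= 16.36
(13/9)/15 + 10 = 1363/135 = 10.10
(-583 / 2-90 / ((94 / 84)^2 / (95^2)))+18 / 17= -48737319875 / 75106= -648913.80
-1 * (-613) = 613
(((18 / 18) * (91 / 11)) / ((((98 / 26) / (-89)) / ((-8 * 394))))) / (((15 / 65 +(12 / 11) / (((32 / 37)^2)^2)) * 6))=80782297137152 / 1716603651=47059.38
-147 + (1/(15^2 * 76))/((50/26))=-62842487/427500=-147.00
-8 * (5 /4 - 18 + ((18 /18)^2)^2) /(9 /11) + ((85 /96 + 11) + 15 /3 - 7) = 15733 /96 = 163.89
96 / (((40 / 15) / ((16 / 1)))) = 576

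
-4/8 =-1/2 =-0.50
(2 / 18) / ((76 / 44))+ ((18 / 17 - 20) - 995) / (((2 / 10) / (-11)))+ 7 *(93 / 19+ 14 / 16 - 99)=1281736235 / 23256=55114.22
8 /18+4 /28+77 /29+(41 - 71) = -48886 /1827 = -26.76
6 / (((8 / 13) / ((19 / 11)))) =741 / 44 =16.84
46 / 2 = 23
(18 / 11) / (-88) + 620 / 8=37501 / 484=77.48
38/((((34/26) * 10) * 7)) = 247/595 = 0.42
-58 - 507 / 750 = -14669 / 250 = -58.68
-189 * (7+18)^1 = -4725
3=3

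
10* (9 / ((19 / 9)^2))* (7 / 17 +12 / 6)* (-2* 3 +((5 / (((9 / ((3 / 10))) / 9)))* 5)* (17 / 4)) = 1260.19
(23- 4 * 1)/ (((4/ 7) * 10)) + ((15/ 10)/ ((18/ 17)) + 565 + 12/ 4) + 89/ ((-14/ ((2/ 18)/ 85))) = 24535897/ 42840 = 572.73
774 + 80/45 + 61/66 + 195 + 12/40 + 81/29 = 13993184/14355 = 974.80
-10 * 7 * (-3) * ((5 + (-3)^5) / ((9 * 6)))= -8330 / 9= -925.56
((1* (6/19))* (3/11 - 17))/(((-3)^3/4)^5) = 376832/999640521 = 0.00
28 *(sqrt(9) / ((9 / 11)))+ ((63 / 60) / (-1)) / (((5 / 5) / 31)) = 4207 / 60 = 70.12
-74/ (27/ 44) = -3256/ 27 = -120.59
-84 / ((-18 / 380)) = 5320 / 3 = 1773.33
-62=-62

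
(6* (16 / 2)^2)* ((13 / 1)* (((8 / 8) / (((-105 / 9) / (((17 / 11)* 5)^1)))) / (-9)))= 28288 / 77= 367.38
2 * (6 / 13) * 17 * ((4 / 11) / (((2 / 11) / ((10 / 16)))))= 255 / 13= 19.62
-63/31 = -2.03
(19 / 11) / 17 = 19 / 187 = 0.10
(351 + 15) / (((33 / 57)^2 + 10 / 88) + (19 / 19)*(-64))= -5813544 / 1009447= -5.76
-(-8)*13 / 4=26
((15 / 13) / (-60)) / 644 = -1 / 33488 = -0.00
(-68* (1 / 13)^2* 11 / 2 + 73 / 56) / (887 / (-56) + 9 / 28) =8607 / 146861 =0.06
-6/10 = -3/5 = -0.60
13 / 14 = 0.93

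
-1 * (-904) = 904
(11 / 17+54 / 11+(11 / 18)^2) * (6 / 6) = 359263 / 60588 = 5.93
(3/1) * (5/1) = 15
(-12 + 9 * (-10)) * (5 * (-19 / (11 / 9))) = 87210 / 11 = 7928.18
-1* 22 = -22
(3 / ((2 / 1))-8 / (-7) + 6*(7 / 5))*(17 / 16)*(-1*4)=-13141 / 280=-46.93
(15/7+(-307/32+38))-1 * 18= 2811/224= 12.55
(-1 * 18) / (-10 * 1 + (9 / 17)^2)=5202 / 2809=1.85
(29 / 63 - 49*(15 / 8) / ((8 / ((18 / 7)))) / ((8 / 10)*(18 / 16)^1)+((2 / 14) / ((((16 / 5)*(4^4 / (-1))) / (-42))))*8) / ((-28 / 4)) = 520831 / 112896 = 4.61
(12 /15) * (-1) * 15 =-12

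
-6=-6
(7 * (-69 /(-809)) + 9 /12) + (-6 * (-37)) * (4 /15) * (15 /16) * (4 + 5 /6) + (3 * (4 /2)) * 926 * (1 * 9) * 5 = 202484284 /809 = 250289.60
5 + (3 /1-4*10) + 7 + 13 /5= -112 /5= -22.40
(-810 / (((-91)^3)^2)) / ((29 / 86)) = -69660 / 16468208309189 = -0.00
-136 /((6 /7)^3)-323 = -14552 /27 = -538.96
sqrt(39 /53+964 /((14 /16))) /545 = sqrt(151742339) /202195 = 0.06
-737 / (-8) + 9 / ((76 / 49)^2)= 95.87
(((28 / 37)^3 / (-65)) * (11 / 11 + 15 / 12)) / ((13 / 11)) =-543312 / 42801785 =-0.01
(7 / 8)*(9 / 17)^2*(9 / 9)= 567 / 2312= 0.25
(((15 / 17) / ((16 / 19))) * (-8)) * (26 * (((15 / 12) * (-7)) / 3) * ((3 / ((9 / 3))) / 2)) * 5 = 216125 / 136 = 1589.15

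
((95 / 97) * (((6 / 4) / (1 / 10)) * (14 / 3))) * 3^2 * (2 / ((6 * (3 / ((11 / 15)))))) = 14630 / 291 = 50.27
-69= -69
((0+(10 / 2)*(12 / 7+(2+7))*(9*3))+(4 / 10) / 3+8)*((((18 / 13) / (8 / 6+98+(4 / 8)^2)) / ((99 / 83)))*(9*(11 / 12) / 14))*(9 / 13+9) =684531378 / 7068425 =96.84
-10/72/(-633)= 0.00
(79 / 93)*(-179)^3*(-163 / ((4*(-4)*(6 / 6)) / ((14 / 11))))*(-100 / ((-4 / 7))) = -90471101371175 / 8184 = -11054631154.84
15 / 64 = 0.23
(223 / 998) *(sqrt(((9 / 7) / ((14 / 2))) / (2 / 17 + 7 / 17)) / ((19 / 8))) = 892 *sqrt(17) / 66367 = 0.06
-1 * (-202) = 202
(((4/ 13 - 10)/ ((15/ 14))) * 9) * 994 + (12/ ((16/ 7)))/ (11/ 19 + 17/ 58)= -10109444541/ 124930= -80920.87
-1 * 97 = -97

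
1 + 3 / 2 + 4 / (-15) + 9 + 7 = 547 / 30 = 18.23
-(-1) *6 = 6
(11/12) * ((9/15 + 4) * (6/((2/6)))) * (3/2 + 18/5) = 38709/100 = 387.09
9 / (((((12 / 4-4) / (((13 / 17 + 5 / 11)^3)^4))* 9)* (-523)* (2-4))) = -9867069071008745226510532608 / 956314998846580885874635095163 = -0.01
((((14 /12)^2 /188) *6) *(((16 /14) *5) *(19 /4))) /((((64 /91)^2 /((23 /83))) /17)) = 2153184215 /191741952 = 11.23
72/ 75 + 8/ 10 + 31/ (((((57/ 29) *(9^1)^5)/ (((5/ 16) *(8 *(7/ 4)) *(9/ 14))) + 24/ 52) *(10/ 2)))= 3422967959/ 1944702150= 1.76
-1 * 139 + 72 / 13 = -1735 / 13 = -133.46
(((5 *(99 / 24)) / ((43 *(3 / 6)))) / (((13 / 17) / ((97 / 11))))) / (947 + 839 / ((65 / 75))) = 24735 / 4282112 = 0.01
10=10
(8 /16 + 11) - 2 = 19 /2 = 9.50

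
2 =2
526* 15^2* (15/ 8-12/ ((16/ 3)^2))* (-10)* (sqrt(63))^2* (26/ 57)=-49420857.73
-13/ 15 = -0.87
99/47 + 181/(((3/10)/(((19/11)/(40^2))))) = 2.76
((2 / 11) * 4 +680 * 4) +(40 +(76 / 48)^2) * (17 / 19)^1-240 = 75804595 / 30096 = 2518.76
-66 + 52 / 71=-4634 / 71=-65.27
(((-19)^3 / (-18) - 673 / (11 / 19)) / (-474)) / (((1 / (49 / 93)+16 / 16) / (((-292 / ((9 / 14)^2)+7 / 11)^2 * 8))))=2999263986979044925 / 1322504923113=2267866.03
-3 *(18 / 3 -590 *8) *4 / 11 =56568 / 11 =5142.55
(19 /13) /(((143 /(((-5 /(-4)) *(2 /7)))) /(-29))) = -2755 /26026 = -0.11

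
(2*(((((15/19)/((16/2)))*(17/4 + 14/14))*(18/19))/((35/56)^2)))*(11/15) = 16632/9025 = 1.84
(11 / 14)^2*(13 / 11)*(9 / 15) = 429 / 980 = 0.44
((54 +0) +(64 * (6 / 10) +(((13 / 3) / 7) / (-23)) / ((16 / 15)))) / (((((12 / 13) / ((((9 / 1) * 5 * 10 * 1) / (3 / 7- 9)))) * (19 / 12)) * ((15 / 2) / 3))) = -46401693 / 34960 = -1327.28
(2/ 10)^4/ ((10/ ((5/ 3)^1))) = 1/ 3750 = 0.00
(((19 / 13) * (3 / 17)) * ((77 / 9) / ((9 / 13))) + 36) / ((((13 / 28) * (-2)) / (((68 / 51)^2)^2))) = -64465408 / 483327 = -133.38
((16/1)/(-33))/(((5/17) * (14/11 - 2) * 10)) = 17/75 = 0.23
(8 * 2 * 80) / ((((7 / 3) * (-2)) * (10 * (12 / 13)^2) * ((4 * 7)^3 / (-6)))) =0.01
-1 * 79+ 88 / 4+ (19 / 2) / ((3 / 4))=-133 / 3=-44.33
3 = 3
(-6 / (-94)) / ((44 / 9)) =27 / 2068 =0.01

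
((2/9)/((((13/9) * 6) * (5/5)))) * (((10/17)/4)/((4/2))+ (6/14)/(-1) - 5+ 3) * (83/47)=-93043/872508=-0.11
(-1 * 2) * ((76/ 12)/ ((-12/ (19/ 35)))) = 361/ 630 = 0.57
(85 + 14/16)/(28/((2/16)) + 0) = 687/1792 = 0.38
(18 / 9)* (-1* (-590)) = 1180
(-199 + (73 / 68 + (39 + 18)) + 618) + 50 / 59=1917419 / 4012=477.92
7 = 7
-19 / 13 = -1.46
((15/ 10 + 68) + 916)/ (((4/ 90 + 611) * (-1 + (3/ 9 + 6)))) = 266085/ 879904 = 0.30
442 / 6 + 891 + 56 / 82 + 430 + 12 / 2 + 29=175933 / 123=1430.35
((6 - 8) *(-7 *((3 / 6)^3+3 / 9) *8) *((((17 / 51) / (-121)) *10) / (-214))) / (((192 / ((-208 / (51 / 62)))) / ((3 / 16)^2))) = -14105 / 46100736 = -0.00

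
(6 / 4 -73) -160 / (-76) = -69.39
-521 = -521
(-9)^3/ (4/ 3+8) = -2187/ 28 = -78.11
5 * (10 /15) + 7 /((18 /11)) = 137 /18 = 7.61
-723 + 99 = -624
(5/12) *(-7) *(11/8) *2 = -385/48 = -8.02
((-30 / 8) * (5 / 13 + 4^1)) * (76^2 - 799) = -4255335 / 52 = -81833.37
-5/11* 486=-2430/11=-220.91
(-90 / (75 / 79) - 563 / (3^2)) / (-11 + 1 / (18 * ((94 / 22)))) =665614 / 46475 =14.32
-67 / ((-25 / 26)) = 1742 / 25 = 69.68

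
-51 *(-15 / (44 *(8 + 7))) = 51 / 44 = 1.16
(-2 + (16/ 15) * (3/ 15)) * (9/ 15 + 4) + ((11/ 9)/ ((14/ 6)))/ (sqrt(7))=-8.02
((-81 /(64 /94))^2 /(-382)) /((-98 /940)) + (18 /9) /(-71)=241800692333 /680436736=355.36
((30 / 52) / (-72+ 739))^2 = 225 / 300744964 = 0.00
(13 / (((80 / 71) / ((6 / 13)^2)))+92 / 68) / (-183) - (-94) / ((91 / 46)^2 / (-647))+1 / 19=-15540.47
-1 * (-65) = 65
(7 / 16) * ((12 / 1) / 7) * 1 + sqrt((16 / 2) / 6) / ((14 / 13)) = 1.82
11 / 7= 1.57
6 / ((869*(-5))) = -6 / 4345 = -0.00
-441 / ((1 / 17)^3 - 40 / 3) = 6499899 / 196517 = 33.08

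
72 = 72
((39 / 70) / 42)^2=169 / 960400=0.00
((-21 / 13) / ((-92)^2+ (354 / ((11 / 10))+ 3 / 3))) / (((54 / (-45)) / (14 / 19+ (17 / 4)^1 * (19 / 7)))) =71819 / 38198056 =0.00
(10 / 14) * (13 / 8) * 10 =325 / 28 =11.61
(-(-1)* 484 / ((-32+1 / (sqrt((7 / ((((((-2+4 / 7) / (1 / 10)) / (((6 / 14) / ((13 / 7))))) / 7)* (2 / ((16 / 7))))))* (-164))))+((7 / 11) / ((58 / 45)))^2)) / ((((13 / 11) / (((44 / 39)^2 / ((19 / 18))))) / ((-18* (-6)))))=-70600861400710379239581696 / 42036112597778262946879 - 3227661030998162626560* sqrt(3198) / 42036112597778262946879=-1683.87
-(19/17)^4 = -130321/83521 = -1.56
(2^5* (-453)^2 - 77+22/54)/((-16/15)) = -221623135/36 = -6156198.19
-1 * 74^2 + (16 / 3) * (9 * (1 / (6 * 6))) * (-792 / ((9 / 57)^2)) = -143500 / 3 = -47833.33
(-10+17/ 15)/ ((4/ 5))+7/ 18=-385/ 36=-10.69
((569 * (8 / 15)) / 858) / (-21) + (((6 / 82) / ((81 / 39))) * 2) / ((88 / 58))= 327973 / 11081070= 0.03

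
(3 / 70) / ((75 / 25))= 0.01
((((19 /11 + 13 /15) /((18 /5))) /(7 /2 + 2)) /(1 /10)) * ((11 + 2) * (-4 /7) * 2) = -445120 /22869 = -19.46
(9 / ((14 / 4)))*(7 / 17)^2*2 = 252 / 289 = 0.87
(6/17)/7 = 6/119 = 0.05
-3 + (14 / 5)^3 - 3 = 1994 / 125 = 15.95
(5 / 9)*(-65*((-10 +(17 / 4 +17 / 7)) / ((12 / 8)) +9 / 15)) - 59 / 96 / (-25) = 2939239 / 50400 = 58.32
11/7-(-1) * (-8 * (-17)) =963/7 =137.57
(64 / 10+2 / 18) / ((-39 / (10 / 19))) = -586 / 6669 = -0.09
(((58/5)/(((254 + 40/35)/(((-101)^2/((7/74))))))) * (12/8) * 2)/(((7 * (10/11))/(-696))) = -251400217464/156275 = -1608704.00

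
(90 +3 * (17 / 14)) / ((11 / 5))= 6555 / 154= 42.56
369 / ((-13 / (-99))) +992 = 49427 / 13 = 3802.08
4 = 4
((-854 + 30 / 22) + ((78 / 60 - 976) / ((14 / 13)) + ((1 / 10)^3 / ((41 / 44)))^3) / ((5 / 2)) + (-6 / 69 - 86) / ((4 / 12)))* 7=-7022825529835924049 / 681133320312500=-10310.50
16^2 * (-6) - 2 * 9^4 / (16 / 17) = -123825 / 8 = -15478.12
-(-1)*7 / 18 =7 / 18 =0.39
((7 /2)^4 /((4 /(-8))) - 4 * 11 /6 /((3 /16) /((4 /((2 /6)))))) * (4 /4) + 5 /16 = -36919 /48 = -769.15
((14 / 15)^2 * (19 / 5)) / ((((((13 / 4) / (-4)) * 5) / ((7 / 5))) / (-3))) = 3.42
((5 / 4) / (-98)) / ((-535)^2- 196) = -5 / 112123368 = -0.00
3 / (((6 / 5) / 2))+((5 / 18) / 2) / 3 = 5.05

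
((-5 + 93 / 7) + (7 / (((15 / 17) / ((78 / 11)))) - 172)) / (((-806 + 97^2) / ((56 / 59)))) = -330976 / 27916735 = -0.01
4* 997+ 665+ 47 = 4700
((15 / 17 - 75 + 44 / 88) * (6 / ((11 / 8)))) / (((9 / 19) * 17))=-380456 / 9537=-39.89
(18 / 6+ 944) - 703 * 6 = -3271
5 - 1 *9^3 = -724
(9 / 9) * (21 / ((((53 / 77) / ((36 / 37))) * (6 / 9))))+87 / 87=89279 / 1961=45.53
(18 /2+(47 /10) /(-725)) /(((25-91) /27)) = -3.68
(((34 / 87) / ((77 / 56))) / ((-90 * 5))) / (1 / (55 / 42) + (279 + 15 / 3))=-68 / 30658365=-0.00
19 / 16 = 1.19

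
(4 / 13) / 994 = 2 / 6461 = 0.00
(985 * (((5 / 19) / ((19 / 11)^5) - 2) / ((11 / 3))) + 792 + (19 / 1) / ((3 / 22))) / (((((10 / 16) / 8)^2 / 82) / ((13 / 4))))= 17406777.77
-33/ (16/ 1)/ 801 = -11/ 4272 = -0.00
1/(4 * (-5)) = -1/20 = -0.05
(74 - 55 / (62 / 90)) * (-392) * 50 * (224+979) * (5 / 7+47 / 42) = 7824231800 / 31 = 252394574.19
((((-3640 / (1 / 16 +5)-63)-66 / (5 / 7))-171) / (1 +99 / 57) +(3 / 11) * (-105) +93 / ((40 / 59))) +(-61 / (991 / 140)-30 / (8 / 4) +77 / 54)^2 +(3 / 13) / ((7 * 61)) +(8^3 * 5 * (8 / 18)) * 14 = 5647357737003955633 / 349726657191912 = 16147.92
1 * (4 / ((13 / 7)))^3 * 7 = 153664 / 2197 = 69.94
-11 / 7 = -1.57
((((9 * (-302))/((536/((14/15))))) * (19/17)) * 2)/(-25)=60249/142375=0.42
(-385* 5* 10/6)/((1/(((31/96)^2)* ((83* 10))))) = -3838594375/13824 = -277676.10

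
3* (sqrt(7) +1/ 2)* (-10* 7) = -210* sqrt(7)-105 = -660.61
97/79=1.23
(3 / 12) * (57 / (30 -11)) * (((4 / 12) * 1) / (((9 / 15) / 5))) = 25 / 12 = 2.08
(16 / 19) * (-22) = -352 / 19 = -18.53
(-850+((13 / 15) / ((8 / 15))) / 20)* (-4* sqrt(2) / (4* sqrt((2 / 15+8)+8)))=135987* sqrt(15) / 1760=299.25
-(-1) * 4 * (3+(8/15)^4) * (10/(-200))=-155971/253125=-0.62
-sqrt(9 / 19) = -3* sqrt(19) / 19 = -0.69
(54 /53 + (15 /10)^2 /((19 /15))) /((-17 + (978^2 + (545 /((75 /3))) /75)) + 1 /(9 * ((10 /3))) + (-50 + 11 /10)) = 1407375 /481556676484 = 0.00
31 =31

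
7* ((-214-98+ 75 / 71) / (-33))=4683 / 71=65.96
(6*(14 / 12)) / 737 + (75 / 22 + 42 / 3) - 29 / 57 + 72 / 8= 25.91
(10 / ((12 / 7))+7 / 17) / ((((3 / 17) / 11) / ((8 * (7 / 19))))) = 196196 / 171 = 1147.35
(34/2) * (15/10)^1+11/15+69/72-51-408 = -51817/120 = -431.81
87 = 87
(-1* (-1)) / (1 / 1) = 1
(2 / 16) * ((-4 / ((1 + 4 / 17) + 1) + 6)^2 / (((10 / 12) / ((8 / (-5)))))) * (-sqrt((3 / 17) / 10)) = 768 * sqrt(510) / 30685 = 0.57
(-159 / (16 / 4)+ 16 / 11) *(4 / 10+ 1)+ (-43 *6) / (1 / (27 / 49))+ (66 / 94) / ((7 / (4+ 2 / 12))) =-19796115 / 101332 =-195.36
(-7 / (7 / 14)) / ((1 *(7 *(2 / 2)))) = -2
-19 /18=-1.06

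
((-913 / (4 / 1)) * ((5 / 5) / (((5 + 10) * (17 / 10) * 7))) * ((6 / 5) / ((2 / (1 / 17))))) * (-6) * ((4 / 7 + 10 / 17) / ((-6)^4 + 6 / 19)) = 1196943 / 4941126925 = 0.00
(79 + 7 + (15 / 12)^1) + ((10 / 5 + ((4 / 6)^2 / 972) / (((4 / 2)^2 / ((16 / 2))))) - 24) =65.25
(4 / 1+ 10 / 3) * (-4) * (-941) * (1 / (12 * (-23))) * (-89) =1842478 / 207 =8900.86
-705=-705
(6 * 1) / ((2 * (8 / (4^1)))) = 3 / 2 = 1.50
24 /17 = 1.41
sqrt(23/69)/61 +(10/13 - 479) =-6217/13 +sqrt(3)/183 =-478.22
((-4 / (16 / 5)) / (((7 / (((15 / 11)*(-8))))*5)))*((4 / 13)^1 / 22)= 60 / 11011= 0.01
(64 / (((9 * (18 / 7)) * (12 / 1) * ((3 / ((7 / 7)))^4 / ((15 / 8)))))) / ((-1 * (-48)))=35 / 314928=0.00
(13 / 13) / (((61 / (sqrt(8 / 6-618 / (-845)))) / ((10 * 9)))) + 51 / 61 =2.96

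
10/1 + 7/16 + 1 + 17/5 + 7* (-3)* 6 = -8893/80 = -111.16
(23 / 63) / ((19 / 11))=253 / 1197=0.21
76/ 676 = 19/ 169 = 0.11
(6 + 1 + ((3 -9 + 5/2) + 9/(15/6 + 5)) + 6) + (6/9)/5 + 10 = 125/6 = 20.83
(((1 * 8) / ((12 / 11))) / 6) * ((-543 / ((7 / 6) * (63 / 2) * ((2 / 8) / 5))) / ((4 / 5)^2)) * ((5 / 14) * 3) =-1244375 / 2058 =-604.65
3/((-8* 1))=-3/8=-0.38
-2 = -2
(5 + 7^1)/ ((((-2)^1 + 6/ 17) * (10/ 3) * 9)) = -17/ 70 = -0.24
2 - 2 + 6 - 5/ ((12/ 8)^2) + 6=9.78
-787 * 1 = -787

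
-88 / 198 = -4 / 9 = -0.44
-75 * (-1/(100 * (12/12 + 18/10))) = 15/56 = 0.27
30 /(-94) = -15 /47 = -0.32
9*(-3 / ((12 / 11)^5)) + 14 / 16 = -152987 / 9216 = -16.60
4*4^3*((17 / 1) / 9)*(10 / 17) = 2560 / 9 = 284.44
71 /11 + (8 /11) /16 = 13 /2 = 6.50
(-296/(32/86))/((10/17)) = -27047/20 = -1352.35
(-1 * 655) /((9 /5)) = -3275 /9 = -363.89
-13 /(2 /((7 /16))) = -2.84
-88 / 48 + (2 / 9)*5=-13 / 18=-0.72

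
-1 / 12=-0.08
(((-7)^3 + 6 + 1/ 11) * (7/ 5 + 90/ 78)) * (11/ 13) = -615196/ 845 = -728.04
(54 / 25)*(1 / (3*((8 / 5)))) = 9 / 20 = 0.45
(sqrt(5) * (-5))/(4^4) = -5 * sqrt(5)/256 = -0.04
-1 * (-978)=978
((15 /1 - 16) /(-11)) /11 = 1 /121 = 0.01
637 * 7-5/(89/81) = 396446/89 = 4454.45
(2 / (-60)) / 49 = -1 / 1470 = -0.00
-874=-874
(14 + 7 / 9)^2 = 17689 / 81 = 218.38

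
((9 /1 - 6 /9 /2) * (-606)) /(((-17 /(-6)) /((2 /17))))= -63024 /289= -218.08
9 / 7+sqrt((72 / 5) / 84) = 1.70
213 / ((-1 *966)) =-71 / 322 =-0.22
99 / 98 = 1.01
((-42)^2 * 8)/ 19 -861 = -2247/ 19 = -118.26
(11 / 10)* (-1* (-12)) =66 / 5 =13.20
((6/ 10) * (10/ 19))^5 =7776/ 2476099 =0.00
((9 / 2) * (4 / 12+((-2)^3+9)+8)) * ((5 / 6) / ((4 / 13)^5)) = 12690.68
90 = 90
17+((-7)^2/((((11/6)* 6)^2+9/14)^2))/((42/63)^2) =49325162/2900209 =17.01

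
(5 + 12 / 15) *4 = 116 / 5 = 23.20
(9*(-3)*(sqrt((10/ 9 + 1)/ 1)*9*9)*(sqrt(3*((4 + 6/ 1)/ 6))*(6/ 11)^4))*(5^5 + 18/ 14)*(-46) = 951080040576*sqrt(95)/ 102487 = 90450316.24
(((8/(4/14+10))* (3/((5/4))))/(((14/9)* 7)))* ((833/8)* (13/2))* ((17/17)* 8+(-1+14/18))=10829/12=902.42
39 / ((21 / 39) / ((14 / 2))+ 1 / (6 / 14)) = 1521 / 94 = 16.18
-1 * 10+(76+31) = 97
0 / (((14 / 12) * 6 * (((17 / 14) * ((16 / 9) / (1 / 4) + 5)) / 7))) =0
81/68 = 1.19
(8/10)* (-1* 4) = -16/5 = -3.20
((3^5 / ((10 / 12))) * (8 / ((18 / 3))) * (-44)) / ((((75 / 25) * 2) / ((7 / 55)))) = -9072 / 25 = -362.88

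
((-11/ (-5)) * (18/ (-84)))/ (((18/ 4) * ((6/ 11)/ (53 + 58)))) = -4477/ 210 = -21.32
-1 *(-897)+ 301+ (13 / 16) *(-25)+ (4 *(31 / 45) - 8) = 844159 / 720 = 1172.44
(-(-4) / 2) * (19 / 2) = 19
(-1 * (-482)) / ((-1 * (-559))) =482 / 559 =0.86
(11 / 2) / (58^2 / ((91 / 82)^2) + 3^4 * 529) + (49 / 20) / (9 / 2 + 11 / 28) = 51798908273 / 103421876770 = 0.50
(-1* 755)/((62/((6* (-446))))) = 1010190/31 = 32586.77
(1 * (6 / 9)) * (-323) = -646 / 3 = -215.33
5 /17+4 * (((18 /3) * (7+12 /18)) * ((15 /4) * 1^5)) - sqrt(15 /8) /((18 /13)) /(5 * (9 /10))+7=11854 /17 - 13 * sqrt(30) /324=697.07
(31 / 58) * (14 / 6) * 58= 217 / 3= 72.33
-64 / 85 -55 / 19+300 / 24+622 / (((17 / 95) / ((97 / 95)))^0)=2037653 / 3230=630.85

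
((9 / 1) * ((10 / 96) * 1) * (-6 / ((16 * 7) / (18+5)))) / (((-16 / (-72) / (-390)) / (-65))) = -118067625 / 896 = -131771.90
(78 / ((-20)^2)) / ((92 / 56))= 273 / 2300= 0.12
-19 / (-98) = 0.19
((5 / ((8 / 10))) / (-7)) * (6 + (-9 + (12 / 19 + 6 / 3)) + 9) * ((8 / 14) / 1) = -4100 / 931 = -4.40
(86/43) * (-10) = -20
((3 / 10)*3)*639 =5751 / 10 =575.10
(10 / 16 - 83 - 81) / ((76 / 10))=-21.50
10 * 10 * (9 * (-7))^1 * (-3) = 18900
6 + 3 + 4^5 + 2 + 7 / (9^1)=9322 / 9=1035.78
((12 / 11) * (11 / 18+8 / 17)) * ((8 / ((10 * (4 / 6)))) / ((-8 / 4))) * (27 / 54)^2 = -331 / 1870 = -0.18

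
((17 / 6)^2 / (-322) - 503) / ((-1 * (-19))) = -5831065 / 220248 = -26.47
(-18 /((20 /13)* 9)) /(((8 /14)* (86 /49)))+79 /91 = -134009 /313040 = -0.43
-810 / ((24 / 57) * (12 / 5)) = -12825 / 16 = -801.56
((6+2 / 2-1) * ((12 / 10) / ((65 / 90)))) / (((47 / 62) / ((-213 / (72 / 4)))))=-475416 / 3055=-155.62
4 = 4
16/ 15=1.07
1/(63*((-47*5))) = -1/14805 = -0.00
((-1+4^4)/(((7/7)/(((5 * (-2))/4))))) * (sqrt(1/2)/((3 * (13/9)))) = -3825 * sqrt(2)/52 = -104.03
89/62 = 1.44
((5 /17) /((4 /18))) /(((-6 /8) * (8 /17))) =-15 /4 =-3.75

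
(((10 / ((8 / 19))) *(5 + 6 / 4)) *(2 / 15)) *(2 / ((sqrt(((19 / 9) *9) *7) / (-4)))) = -26 *sqrt(133) / 21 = -14.28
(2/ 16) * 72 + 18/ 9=11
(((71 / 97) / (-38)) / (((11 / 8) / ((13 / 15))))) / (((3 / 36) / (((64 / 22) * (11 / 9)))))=-472576 / 912285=-0.52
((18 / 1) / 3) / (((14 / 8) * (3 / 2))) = 16 / 7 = 2.29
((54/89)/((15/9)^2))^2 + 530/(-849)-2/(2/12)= -52860268346/4203080625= -12.58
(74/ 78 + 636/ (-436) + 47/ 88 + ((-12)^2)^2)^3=466764478071524657592693030541/ 52350559953449472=8916131527276.41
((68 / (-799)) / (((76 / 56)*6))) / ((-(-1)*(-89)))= 28 / 238431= 0.00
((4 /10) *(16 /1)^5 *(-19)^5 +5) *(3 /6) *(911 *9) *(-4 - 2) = 127726218594655731 /5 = 25545243718931146.20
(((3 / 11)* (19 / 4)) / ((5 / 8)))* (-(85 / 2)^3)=-7001025 / 44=-159114.20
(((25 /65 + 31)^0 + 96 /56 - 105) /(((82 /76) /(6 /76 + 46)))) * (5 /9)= -6268580 /2583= -2426.86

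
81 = 81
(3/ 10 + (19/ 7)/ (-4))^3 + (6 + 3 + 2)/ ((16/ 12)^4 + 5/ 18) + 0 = 4806883511/ 1528408000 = 3.15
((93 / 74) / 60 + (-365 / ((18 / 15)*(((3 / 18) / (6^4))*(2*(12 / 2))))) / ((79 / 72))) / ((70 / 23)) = -69009770239 / 1169200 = -59023.07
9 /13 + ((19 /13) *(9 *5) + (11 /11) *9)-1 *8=877 /13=67.46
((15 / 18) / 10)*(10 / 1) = 5 / 6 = 0.83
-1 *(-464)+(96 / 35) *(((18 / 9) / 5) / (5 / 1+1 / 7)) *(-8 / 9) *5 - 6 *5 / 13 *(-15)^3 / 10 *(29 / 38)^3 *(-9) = -255438369343 / 96300360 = -2652.52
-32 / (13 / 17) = -544 / 13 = -41.85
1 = 1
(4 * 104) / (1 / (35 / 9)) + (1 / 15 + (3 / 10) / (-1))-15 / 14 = 509189 / 315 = 1616.47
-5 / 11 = -0.45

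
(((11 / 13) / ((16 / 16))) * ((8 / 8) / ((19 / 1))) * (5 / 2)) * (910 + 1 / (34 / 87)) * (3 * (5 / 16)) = 1347225 / 14144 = 95.25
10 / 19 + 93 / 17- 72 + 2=-20673 / 323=-64.00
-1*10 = -10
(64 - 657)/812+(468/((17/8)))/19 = 2848589/262276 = 10.86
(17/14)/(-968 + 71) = -17/12558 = -0.00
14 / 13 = 1.08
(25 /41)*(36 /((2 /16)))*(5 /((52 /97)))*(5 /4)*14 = 15277500 /533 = 28663.23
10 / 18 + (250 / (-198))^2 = 21070 / 9801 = 2.15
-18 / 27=-2 / 3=-0.67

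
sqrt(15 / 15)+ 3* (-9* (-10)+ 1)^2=24844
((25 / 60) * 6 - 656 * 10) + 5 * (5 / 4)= -26205 / 4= -6551.25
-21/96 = -7/32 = -0.22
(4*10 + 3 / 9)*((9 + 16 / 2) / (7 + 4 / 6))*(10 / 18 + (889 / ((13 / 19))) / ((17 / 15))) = 276048190 / 2691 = 102582.01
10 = 10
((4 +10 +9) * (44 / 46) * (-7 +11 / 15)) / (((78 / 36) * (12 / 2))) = -2068 / 195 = -10.61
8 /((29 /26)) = 208 /29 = 7.17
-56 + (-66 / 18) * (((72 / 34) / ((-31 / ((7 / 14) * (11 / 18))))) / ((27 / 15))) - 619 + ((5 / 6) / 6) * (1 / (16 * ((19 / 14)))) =-5839158425 / 8651232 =-674.95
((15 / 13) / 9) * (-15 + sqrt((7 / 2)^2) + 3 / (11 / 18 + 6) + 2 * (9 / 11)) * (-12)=18950 / 1309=14.48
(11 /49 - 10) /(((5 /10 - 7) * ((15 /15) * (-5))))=-958 /3185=-0.30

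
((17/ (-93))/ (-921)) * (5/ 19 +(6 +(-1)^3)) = 1700/ 1627407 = 0.00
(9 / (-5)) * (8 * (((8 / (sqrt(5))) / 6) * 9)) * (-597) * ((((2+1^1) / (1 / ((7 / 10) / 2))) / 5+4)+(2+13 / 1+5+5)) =376668792 * sqrt(5) / 625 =1347611.24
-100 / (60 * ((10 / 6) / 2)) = -2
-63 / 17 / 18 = -7 / 34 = -0.21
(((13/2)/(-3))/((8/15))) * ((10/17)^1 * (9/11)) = -2925/1496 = -1.96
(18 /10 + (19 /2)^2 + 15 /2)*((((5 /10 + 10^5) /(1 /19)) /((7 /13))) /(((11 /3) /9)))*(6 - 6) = 0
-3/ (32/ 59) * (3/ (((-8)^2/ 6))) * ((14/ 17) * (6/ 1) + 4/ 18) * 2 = -16.07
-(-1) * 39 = 39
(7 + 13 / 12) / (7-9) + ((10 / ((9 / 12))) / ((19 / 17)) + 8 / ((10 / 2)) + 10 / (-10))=6451 / 760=8.49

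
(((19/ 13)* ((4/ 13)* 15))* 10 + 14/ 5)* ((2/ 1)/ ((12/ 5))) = 29683/ 507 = 58.55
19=19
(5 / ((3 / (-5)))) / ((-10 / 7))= 35 / 6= 5.83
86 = 86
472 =472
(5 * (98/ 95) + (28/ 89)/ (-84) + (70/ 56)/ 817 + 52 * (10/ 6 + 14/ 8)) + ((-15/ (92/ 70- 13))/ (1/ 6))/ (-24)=5427522970/ 29739617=182.50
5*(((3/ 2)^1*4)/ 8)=15/ 4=3.75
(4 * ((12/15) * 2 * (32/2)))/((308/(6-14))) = -1024/385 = -2.66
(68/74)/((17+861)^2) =17/14261354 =0.00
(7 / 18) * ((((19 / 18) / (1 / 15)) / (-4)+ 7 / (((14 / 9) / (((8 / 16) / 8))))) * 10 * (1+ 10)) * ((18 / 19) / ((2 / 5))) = -679525 / 1824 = -372.55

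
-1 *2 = -2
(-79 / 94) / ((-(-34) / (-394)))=15563 / 1598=9.74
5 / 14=0.36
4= 4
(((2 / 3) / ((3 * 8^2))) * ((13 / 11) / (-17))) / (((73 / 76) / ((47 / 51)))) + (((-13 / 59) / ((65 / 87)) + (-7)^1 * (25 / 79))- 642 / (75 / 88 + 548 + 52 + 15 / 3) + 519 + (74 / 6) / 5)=6451174220578159609 / 12456489195663480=517.90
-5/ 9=-0.56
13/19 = 0.68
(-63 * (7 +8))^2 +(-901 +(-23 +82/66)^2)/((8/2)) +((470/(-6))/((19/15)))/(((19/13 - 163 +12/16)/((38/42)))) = 75881284616015/84981204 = 892918.45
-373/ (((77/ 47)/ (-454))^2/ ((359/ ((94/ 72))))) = -46699834858704/ 5929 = -7876511192.23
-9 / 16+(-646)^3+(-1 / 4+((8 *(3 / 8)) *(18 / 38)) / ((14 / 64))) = -573679285313 / 2128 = -269586130.32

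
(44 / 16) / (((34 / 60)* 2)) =2.43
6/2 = 3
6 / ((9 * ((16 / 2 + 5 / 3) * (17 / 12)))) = 24 / 493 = 0.05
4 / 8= 1 / 2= 0.50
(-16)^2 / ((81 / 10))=2560 / 81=31.60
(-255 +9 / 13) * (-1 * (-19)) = -62814 / 13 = -4831.85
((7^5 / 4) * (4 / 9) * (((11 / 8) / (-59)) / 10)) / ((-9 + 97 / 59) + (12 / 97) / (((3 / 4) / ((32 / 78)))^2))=826551453 / 1390011040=0.59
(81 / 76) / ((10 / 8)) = 81 / 95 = 0.85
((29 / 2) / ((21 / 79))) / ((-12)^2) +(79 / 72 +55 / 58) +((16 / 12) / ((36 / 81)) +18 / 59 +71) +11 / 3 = 831948641 / 10348128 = 80.40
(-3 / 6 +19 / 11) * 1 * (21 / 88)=0.29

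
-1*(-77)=77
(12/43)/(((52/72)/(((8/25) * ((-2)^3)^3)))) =-884736/13975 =-63.31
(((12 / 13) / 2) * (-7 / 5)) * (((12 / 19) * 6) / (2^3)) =-0.31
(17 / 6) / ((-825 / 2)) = -17 / 2475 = -0.01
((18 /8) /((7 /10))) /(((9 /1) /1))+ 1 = 19 /14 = 1.36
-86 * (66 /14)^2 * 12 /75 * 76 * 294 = -170824896 /25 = -6832995.84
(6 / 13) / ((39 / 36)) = 72 / 169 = 0.43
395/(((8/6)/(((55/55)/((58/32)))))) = 4740/29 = 163.45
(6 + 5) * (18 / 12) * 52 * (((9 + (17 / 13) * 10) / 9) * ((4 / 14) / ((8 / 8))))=1804 / 3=601.33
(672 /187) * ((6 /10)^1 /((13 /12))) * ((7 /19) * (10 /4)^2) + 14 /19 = 245714 /46189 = 5.32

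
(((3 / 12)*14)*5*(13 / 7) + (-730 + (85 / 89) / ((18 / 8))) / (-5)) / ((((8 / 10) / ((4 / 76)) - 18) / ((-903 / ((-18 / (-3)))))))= 61451515 / 6408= 9589.81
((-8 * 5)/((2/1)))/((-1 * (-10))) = -2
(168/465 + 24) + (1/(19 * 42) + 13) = 4621373/123690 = 37.36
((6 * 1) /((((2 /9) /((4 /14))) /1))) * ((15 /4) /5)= 81 /14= 5.79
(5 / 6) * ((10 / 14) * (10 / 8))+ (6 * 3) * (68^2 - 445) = 12637421 / 168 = 75222.74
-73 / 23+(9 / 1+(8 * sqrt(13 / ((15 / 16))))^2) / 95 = 205256 / 32775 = 6.26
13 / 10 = 1.30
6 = 6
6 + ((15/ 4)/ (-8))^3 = 193233/ 32768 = 5.90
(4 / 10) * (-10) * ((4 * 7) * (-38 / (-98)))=-304 / 7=-43.43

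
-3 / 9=-1 / 3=-0.33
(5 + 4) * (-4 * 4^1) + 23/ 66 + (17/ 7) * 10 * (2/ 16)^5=-543675659/ 3784704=-143.65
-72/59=-1.22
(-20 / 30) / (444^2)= -1 / 295704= -0.00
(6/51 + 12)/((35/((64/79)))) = 13184/47005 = 0.28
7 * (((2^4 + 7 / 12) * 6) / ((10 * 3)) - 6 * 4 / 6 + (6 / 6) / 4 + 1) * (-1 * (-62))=3689 / 15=245.93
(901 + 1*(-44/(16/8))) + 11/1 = 890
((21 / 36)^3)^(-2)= 2985984 / 117649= 25.38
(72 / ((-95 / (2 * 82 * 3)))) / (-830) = 17712 / 39425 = 0.45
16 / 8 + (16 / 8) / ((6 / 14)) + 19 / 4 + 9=20.42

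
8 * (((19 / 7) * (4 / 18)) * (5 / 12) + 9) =13988 / 189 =74.01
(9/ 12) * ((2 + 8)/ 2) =15/ 4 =3.75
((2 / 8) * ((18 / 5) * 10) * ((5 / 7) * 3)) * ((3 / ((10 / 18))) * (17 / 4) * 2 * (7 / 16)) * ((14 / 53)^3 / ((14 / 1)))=607257 / 1191016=0.51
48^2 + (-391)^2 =155185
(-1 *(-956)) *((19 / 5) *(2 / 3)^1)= 36328 / 15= 2421.87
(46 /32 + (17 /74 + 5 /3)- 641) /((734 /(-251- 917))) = 1014.71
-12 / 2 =-6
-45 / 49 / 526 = -0.00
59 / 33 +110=3689 / 33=111.79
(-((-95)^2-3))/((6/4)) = -18044/3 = -6014.67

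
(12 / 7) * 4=48 / 7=6.86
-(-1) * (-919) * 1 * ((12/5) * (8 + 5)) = -28672.80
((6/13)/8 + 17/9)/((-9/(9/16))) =-911/7488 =-0.12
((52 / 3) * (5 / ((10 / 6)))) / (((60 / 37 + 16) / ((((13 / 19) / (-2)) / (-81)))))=6253 / 501714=0.01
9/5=1.80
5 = 5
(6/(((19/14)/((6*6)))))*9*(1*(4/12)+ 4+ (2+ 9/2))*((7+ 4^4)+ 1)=77837760/19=4096724.21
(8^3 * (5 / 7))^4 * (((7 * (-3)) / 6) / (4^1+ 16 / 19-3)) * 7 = -81604378624000 / 343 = -237913640303.21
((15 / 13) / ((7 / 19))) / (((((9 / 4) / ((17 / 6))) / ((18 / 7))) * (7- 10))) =-6460 / 1911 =-3.38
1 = 1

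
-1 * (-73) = 73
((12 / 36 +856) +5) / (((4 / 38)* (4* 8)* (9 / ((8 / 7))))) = 6137 / 189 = 32.47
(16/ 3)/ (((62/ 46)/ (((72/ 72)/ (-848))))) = -23/ 4929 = -0.00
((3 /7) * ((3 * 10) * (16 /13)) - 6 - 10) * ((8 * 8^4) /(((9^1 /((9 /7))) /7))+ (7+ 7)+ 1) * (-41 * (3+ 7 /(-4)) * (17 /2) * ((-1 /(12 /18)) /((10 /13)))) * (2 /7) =-68549253 /49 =-1398964.35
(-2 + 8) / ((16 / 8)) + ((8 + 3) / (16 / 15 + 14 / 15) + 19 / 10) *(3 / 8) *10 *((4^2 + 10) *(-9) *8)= -51945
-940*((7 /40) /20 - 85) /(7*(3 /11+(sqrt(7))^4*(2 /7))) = 35152381 /43960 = 799.64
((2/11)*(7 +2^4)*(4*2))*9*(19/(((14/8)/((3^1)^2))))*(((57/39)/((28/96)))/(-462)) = -172171008/539539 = -319.11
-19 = -19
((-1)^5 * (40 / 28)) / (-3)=10 / 21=0.48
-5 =-5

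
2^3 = 8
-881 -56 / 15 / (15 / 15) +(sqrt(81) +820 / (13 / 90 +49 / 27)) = -457.21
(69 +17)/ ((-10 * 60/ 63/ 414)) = -3738.42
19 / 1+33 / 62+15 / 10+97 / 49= 34955 / 1519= 23.01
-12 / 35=-0.34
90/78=15/13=1.15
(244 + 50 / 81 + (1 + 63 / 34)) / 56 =681533 / 154224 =4.42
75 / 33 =25 / 11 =2.27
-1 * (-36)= 36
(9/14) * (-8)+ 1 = -29/7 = -4.14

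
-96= -96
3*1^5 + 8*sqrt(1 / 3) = 3 + 8*sqrt(3) / 3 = 7.62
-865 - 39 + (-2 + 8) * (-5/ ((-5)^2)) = -4526/ 5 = -905.20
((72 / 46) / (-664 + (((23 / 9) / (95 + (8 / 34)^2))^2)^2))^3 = -2433947702563421239925866227882306475987804350502051247150181557222976 / 185819584773498924003197666396113503239115654035726500840144199088740955277969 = -0.00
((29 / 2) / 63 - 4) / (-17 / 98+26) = -3325 / 22779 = -0.15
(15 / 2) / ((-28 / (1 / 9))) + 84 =14107 / 168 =83.97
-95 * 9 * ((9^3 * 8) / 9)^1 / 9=-61560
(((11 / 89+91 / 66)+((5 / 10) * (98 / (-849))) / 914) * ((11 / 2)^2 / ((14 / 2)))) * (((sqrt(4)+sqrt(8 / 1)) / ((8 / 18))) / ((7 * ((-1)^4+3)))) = 4707854679 / 4512099928+4707854679 * sqrt(2) / 4512099928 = 2.52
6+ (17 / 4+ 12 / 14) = 311 / 28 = 11.11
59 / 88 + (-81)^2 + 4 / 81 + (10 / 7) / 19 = 6220739167 / 948024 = 6561.80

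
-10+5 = -5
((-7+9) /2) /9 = 1 /9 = 0.11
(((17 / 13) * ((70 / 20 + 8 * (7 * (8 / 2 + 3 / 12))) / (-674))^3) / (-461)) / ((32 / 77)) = 147496270383 / 469746910676992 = 0.00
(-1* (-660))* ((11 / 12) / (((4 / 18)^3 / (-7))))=-385914.38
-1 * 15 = -15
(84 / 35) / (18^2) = 1 / 135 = 0.01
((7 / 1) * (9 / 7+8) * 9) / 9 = 65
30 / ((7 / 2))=60 / 7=8.57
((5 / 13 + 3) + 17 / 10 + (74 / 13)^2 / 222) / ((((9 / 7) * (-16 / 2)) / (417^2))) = -3586615193 / 40560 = -88427.40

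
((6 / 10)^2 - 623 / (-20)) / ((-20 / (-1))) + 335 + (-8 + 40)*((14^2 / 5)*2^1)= 5690751 / 2000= 2845.38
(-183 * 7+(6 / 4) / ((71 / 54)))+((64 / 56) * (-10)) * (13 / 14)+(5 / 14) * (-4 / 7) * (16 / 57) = -255915710 / 198303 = -1290.53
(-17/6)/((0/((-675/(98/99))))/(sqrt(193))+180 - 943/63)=-357/20794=-0.02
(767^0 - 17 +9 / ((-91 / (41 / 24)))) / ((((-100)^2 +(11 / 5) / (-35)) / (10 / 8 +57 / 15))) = -5944355 / 727995424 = -0.01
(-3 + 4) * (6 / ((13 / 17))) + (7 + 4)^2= 1675 / 13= 128.85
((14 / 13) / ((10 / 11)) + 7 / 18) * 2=1841 / 585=3.15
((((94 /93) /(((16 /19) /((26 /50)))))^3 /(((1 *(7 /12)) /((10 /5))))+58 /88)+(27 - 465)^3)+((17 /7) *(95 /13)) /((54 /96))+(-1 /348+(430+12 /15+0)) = -72666976572308162663693 /864802939000000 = -84027208.16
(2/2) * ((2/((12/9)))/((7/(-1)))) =-3/14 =-0.21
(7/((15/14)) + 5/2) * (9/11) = 813/110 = 7.39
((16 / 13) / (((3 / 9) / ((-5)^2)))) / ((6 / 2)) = 400 / 13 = 30.77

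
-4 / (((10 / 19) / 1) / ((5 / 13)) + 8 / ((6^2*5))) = -855 / 302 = -2.83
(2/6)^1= 1/3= 0.33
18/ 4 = 9/ 2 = 4.50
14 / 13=1.08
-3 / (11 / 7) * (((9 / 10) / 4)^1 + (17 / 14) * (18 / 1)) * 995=-3691251 / 88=-41946.03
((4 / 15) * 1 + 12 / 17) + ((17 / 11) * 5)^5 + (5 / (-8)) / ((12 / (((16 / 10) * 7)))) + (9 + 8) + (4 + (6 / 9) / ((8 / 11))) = 377454868321 / 13689335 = 27572.91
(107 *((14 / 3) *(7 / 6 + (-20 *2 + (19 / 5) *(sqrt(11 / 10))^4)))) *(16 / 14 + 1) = -5494771 / 150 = -36631.81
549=549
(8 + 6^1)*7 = 98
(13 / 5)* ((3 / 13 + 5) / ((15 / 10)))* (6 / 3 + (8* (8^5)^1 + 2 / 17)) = 35651872 / 15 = 2376791.47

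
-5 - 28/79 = -423/79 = -5.35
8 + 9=17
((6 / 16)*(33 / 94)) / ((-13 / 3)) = -297 / 9776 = -0.03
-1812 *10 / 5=-3624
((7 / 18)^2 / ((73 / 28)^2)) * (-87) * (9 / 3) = -278516 / 47961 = -5.81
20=20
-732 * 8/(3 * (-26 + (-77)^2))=-0.33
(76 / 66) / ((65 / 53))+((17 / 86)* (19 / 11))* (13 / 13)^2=236189 / 184470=1.28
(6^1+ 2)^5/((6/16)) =262144/3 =87381.33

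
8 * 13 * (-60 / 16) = -390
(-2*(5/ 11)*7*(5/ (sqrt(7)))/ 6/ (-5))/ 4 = 0.10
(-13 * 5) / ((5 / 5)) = -65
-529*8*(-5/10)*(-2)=-4232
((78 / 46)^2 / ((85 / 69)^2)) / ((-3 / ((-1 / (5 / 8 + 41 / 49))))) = 596232 / 1379975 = 0.43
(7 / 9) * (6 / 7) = 2 / 3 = 0.67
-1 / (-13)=1 / 13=0.08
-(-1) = 1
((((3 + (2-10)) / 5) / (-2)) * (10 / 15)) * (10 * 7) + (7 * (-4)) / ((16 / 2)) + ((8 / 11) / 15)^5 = 19.83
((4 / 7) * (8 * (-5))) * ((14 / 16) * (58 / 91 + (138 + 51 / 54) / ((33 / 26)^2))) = -1549884320 / 891891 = -1737.75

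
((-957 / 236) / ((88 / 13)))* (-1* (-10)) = -5655 / 944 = -5.99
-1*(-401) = 401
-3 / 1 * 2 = -6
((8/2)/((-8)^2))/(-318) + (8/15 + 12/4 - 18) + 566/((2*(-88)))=-1649449/93280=-17.68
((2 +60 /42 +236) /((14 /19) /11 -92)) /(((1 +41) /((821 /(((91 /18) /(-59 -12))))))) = 30627606966 /42837613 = 714.97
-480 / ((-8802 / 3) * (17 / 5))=400 / 8313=0.05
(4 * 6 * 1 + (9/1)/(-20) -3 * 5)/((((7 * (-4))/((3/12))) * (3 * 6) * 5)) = -19/22400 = -0.00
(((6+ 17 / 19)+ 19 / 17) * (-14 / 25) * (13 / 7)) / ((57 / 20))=-269152 / 92055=-2.92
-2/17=-0.12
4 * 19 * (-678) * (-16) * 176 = 145102848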